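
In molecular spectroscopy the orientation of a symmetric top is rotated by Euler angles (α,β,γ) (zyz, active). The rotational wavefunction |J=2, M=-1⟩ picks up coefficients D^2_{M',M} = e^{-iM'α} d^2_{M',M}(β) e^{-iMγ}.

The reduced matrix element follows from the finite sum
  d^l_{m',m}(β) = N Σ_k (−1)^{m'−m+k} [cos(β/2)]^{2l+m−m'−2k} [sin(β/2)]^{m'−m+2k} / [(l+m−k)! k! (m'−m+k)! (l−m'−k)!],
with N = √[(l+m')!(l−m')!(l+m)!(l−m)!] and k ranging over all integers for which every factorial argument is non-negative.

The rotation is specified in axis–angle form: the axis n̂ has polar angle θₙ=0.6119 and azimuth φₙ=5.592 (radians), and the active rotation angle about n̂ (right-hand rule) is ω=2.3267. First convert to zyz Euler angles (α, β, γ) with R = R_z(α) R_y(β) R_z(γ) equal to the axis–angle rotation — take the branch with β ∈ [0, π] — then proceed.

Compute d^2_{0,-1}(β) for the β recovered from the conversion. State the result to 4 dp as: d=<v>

d=-0.4870

Axis–angle → zyz. n̂ = (sinθₙcosφₙ, sinθₙsinφₙ, cosθₙ) = (+0.442588, -0.366167, +0.818558), ω = 2.3267.
R = I cosω + sinω [n̂]ₓ + (1−cosω) n̂n̂ᵀ gives
  R = [-0.355696, -0.868852, +0.344350; +0.322399, -0.459898, -0.827377; +0.877234, -0.183277, +0.443701]
β = atan2(√(R₁₃²+R₂₃²), R₃₃) = 1.111073; α = atan2(R₂₃, R₁₃) mod 2π = 5.106778; γ = atan2(R₃₂, −R₃₁) mod 2π = 3.347556
d^2_{0,-1}(β=1.1111) via the finite sum:
With c≡cos(β/2)=0.849618 and s≡sin(β/2)=0.527399, N=[2·2·1·6]^{1/2}=4.898979
k: max(0,(-1)−(0))=0 … min(2+(-1),2−(0))=1
  k=0: (−1)^1·4.8990/(2)·0.8496^3·0.5274^1 = -0.792293
  k=1: (−1)^2·4.8990/(2)·0.8496^1·0.5274^3 = +0.305293
d^2_{0,-1}(1.1111) = -0.792293 +0.305293 = -0.487000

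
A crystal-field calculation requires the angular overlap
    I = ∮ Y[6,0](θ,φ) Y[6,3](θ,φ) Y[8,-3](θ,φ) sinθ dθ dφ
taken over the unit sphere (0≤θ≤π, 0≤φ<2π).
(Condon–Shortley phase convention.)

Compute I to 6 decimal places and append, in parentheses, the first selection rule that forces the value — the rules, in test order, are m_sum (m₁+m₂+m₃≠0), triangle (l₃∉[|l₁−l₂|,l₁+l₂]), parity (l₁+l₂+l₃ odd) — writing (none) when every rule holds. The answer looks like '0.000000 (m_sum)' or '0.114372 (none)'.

Rules hold: Σm=0, L=20 even, 0≤8≤12.
N = 13·13·17 = 2873
Δ = 4!·8!·8!/21! = 1/1309458150
Racah Σ t=0..4: t=0:+1/49766400 t=1:−1/3110400 t=2:+1/1327104 t=3:−1/3110400 t=4:+1/49766400 = 1/6635520
⇒ 3j(6 6 8; 0 0 0)² = 350/46189, sgn +1
Racah Σ t=1..4: t=1:−1/174182400 t=2:+1/11612160 t=3:−1/6220800 t=4:+1/24883200 = -1/24883200
⇒ 3j(6 6 8; 0 3 -3)² = 28/4199, sgn +1
4πI² = N·(3j₀)²·(3jₘ)² = 9800/67507
I = +1·√(0.14517/4π) = 0.10748150
No selection rule forces the value: the integral is nonzero (none).

0.107481 (none)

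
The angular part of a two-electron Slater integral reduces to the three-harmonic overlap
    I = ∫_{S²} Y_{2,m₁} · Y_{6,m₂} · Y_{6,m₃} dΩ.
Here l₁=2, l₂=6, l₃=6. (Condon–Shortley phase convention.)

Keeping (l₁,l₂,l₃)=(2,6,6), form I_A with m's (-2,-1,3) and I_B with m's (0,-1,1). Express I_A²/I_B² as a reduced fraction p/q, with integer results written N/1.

240/169

l's match ⇒ only the (l;m) 3-j factors differ between A and B.
A: triangle coeff Δ(2,6,6) = 1/90090; Σ_t [2,2]: t=2:+1/120960 = 1/120960; (3j)²=24/1001 [(2 6 6; -2 -1 3)], sign=-1
B: triangle coeff Δ(2,6,6) = 1/90090; Σ_t [0,2]: t=0:+1/57600 t=1:−1/17280 t=2:+1/120960 = -13/403200; (3j)²=13/770 [(2 6 6; 0 -1 1)], sign=+1
I_A²/I_B² = (24/1001)/(13/770) = 240/169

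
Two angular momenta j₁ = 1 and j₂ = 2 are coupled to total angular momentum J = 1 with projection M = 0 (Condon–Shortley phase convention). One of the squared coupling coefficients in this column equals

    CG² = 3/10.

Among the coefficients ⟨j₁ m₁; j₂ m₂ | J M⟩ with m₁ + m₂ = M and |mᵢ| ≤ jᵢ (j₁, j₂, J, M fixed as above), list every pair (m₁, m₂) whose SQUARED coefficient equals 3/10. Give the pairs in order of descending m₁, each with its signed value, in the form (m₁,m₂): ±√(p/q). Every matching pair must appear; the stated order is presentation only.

(1,-1): +√(3/10); (-1,1): +√(3/10)

Admissible pairs with m₁+m₂ = M = 0: (-1,1), (0,0), (1,-1)
  (m₁,m₂)=(1,-1): CG² = 3/10, CG = +√(3/10)   ← matches the target
  (m₁,m₂)=(0,0): CG² = 2/5, CG = −√(2/5)
  (m₁,m₂)=(-1,1): CG² = 3/10, CG = +√(3/10)   ← matches the target
Pairs with CG² = 3/10: (1,-1): +√(3/10); (-1,1): +√(3/10)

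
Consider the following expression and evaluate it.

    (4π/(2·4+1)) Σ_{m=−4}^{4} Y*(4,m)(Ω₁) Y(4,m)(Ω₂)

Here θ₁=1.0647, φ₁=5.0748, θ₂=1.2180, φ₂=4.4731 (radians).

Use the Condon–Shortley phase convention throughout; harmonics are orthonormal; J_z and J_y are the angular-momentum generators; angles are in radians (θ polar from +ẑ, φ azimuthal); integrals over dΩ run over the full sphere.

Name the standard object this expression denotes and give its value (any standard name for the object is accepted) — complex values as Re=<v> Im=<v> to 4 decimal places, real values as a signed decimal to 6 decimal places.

This sum is the spherical-harmonic addition theorem: it equals the Legendre polynomial P_l(cos γ) of the angle γ between the two directions.
Term-by-term m-sum for l=4 (normalisation 4π/9 = 1.396263):
  m=-4: (+0.031300+0.257084i) × (+0.197617+0.280566i) = -0.065944+0.059586i  (running Σ = -0.065944+0.059586i)
  m=-3: (-0.359442+0.188760i) × (+0.235086-0.269192i) = -0.033687+0.141134i  (running Σ = -0.099630+0.200719i)
  m=-2: (-0.123567-0.109435i) × (+0.042962+0.022289i) = -0.002869-0.007456i  (running Σ = -0.102500+0.193264i)
  m=-1: (-0.096361+0.254144i) × (+0.078686-0.322533i) = +0.074387+0.051077i  (running Σ = -0.028112+0.244341i)
  m=0: (-0.223959-0.000000i) × (-0.008752+0.000000i) = +0.001960+0.000000i  (running Σ = -0.026152+0.244341i)
  m=1: (+0.096361+0.254144i) × (-0.078686-0.322533i) = +0.074387-0.051077i  (running Σ = +0.048235+0.193264i)
  m=2: (-0.123567+0.109435i) × (+0.042962-0.022289i) = -0.002869+0.007456i  (running Σ = +0.045366+0.200719i)
  m=3: (+0.359442+0.188760i) × (-0.235086-0.269192i) = -0.033687-0.141134i  (running Σ = +0.011679+0.059586i)
  m=4: (+0.031300-0.257084i) × (+0.197617-0.280566i) = -0.065944-0.059586i  (running Σ = -0.054265+0.000000i)
Σ over m = -0.054265+0.000000i; ×(4π/9) → -0.075768+0.000000i. Real part: -0.075768

Legendre polynomial (addition theorem), -0.075768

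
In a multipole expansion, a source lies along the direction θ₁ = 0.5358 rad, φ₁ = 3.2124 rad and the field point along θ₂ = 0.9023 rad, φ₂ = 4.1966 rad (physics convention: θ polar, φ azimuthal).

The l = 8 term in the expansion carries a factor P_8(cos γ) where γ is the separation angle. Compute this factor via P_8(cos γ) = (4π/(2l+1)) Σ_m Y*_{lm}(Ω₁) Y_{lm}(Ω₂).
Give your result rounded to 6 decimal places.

0.181406

Expand P_8 via completeness: Σ_{m} conj(Y_{8,m}) at Ω₁ times Y_{8,m} at Ω₂ —
  m=-8: Y*=(0.002007, 0.001277)  Y=(-0.041005, -0.061765)  product (-0.000003, -0.000176)
  m=-7: Y*=(-0.014097, -0.007622)  Y=(-0.105851, 0.208935)  product (0.003085, -0.002139)
  m=-6: Y*=(0.061273, 0.027719)  Y=(0.418235, -0.019612)  product (0.026170, 0.010392)
  m=-5: Y*=(-0.184020, -0.068016)  Y=(-0.221034, -0.350490)  product (0.016836, 0.079531)
  m=-4: Y*=(0.381936, 0.111164)  Y=(-0.036660, 0.068342)  product (-0.021599, 0.022027)
  m=-3: Y*=(-0.497853, -0.107375)  Y=(-0.322403, 0.007555)  product (0.161321, 0.030857)
  m=-2: Y*=(0.251704, 0.035885)  Y=(0.134558, 0.224875)  product (0.025799, 0.061431)
  m=-1: Y*=(0.289081, 0.020503)  Y=(-0.105642, 0.186324)  product (-0.034359, 0.051697)
  m=+0: Y*=(-0.365741, -0.000000)  Y=(0.298267, 0.000000)  product (-0.109088, -0.000000)
  m=+1: Y*=(-0.289081, 0.020503)  Y=(0.105642, 0.186324)  product (-0.034359, -0.051697)
  m=+2: Y*=(0.251704, -0.035885)  Y=(0.134558, -0.224875)  product (0.025799, -0.061431)
  m=+3: Y*=(0.497853, -0.107375)  Y=(0.322403, 0.007555)  product (0.161321, -0.030857)
  m=+4: Y*=(0.381936, -0.111164)  Y=(-0.036660, -0.068342)  product (-0.021599, -0.022027)
  m=+5: Y*=(0.184020, -0.068016)  Y=(0.221034, -0.350490)  product (0.016836, -0.079531)
  m=+6: Y*=(0.061273, -0.027719)  Y=(0.418235, 0.019612)  product (0.026170, -0.010392)
  m=+7: Y*=(0.014097, -0.007622)  Y=(0.105851, 0.208935)  product (0.003085, 0.002139)
  m=+8: Y*=(0.002007, -0.001277)  Y=(-0.041005, 0.061765)  product (-0.000003, 0.000176)
Σ over m = (0.245409, -0.000000); ×(4π/17) → (0.181406, -0.000000). Real part: 0.181406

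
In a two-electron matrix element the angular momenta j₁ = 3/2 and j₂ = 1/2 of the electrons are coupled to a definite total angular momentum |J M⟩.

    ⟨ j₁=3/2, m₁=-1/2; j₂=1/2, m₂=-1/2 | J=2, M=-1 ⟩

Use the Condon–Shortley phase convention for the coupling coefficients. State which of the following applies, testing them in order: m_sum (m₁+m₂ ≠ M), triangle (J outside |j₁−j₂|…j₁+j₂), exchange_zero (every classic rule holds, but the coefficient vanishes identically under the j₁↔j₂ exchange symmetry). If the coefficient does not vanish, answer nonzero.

nonzero

m-sum: m₁+m₂ = -1/2+(-1/2) = -1, M = -1  ✓
triangle: |j₁−j₂| = 1 ≤ J = 2 ≤ j₁+j₂ = 2  ✓
exchange: j₁≠j₂ or m₁≠m₂ — the exchange symmetry imposes no constraint here
value check: CG = +√(3/4) = +0.866025 ≠ 0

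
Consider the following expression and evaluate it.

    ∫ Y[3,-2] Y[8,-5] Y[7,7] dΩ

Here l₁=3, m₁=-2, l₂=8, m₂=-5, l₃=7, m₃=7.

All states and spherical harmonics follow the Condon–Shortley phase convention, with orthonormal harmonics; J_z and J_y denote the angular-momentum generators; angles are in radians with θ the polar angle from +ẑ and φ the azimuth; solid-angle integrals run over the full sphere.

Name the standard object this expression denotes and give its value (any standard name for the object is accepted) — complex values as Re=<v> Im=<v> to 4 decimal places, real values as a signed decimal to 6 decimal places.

Gaunt coefficient, +0.061743

This is a Gaunt coefficient — the integral of a triple product of spherical harmonics over the sphere.
Rules hold: Σm=0, L=18 even, 5≤7≤11.
N = 7·17·15 = 1785
Δ = 4!·2!·12!/19! = 1/5290740
Racah Σ t=1..3: t=1:−1/7257600 t=2:+1/2073600 t=3:−1/7257600 = 1/4838400
⇒ 3j(3 8 7; 0 0 0)² = 252/20995, sgn -1
Racah Σ t=3..3: t=3:−1/5748019200 = -1/5748019200
⇒ 3j(3 8 7; -2 -5 7)² = 13/5814, sgn -1
4πI² = N·(3j₀)²·(3jₘ)² = 294/6137
I = +1·√(0.0479061/4π) = 0.06174342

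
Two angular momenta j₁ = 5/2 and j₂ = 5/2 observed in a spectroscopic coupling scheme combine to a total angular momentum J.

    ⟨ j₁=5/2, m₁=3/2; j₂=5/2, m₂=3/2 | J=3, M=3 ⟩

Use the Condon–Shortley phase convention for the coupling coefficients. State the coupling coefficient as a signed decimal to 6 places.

√[7·2!3!3!/9! · 4!1!4!1!6!0!] = √(576)
  +(−1)^1/∏(1,1,0,3,3,0)! = -1/36  (running -1/36)
⟨..|..⟩ = √(576)·(-1/36) = -0.666667

-0.666667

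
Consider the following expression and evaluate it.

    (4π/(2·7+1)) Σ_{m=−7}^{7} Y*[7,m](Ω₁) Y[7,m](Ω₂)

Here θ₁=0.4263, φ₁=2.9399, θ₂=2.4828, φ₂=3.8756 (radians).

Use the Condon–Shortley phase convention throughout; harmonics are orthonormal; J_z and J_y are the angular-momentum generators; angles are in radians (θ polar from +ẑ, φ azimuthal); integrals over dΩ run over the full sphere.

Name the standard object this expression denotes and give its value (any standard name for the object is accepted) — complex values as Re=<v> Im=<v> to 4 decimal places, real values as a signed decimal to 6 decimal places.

This sum is the spherical-harmonic addition theorem: it equals the Legendre polynomial P_l(cos γ) of the angle γ between the two directions.
Term-by-term m-sum for l=7 (normalisation 4π/15 = 0.837758):
  m=-7: (-0.000164+0.001021i) × (-0.006652-0.014672i) = +0.000016-0.000004i  (running Σ = +0.000016-0.000004i)
  m=-6: (+0.003005-0.007968i) × (+0.023628-0.074185i) = -0.000520-0.000411i  (running Σ = -0.000504-0.000416i)
  m=-5: (-0.023124+0.036692i) × (+0.194184-0.113370i) = -0.000330+0.009747i  (running Σ = -0.000834+0.009331i)
  m=-4: (+0.105109-0.109700i) × (+0.409113+0.085304i) = +0.052359-0.035914i  (running Σ = +0.051525-0.026583i)
  m=-3: (-0.299564+0.207184i) × (+0.264177+0.361394i) = -0.154013-0.053528i  (running Σ = -0.102488-0.080110i)
  m=-2: (+0.494820-0.211184i) × (-0.010118+0.098094i) = +0.015709+0.050676i  (running Σ = -0.086779-0.029435i)
  m=-1: (-0.288385+0.058967i) × (+0.268352-0.242097i) = -0.063113+0.085641i  (running Σ = -0.149892+0.056206i)
  m=0: (-0.355085-0.000000i) × (+0.221607+0.000000i) = -0.078689-0.000000i  (running Σ = -0.228581+0.056206i)
  m=1: (+0.288385+0.058967i) × (-0.268352-0.242097i) = -0.063113-0.085641i  (running Σ = -0.291694-0.029435i)
  m=2: (+0.494820+0.211184i) × (-0.010118-0.098094i) = +0.015709-0.050676i  (running Σ = -0.275985-0.080110i)
  m=3: (+0.299564+0.207184i) × (-0.264177+0.361394i) = -0.154013+0.053528i  (running Σ = -0.429998-0.026583i)
  m=4: (+0.105109+0.109700i) × (+0.409113-0.085304i) = +0.052359+0.035914i  (running Σ = -0.377639+0.009331i)
  m=5: (+0.023124+0.036692i) × (-0.194184-0.113370i) = -0.000330-0.009747i  (running Σ = -0.377969-0.000416i)
  m=6: (+0.003005+0.007968i) × (+0.023628+0.074185i) = -0.000520+0.000411i  (running Σ = -0.378489-0.000004i)
  m=7: (+0.000164+0.001021i) × (+0.006652-0.014672i) = +0.000016+0.000004i  (running Σ = -0.378473+0.000000i)
Accumulated sum -0.378473+0.000000i; after 4π/(2l+1) scaling, -0.317069+0.000000i ⇒ P_7 = -0.317069

Legendre polynomial (addition theorem), -0.317069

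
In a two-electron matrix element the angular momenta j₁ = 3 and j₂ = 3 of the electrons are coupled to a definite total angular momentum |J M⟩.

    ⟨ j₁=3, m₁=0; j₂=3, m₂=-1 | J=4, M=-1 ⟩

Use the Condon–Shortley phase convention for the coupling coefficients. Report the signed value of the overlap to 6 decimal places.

triangle: 2!*4!*4!/11! = 1152/39916800
(j±m)!: 3!*3!*2!*4!*3!*5! = 1244160
prefactor² = (2J+1)*Δ*N² = 124416/385
  k=0: +1/(0!*2!*3!*2!*1!*2!) = 1/48
  k=1: −1/(1!*1!*2!*1!*2!*3!) = -1/24
  k=2: +1/(2!*0!*1!*0!*3!*4!) = 1/288
Σ = -5/288  ⇒  CG² = 124416/385*(-5/288)² = 15/154
CG = −√(15/154) = -0.312094

−√(15/154) = -0.312094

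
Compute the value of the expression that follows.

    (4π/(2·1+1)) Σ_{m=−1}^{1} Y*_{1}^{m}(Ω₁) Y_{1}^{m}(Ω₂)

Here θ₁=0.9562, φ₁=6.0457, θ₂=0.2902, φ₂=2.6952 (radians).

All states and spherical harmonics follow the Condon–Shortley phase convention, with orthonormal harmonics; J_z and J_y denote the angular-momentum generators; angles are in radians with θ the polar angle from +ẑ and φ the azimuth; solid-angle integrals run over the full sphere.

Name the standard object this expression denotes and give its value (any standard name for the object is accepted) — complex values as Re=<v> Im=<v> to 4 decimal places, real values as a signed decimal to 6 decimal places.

This sum is the spherical-harmonic addition theorem: it equals the Legendre polynomial P_l(cos γ) of the angle γ between the two directions.
Expand P_1 via completeness: Σ_{m} conj(Y_{1,m}) at Ω₁ times Y_{1,m} at Ω₂ —
  [-1]  conj(Y_{1,-1})(Ω₁) = (0.274348, -0.066407) ; Y_{1,-1}(Ω₂) = (-0.089174, -0.042680) ; Δ = (-0.027299, -0.005787)
  [+0]  conj(Y_{1,0})(Ω₁) = (0.281742, -0.000000) ; Y_{1,0}(Ω₂) = (0.468172, 0.000000) ; Δ = (0.131904, 0.000000)
  [+1]  conj(Y_{1,1})(Ω₁) = (-0.274348, -0.066407) ; Y_{1,1}(Ω₂) = (0.089174, -0.042680) ; Δ = (-0.027299, 0.005787)
Σ over m = (0.077306, 0.000000); ×(4π/3) → (0.323820, 0.000000). Real part: 0.323820

Legendre polynomial (addition theorem), +0.323820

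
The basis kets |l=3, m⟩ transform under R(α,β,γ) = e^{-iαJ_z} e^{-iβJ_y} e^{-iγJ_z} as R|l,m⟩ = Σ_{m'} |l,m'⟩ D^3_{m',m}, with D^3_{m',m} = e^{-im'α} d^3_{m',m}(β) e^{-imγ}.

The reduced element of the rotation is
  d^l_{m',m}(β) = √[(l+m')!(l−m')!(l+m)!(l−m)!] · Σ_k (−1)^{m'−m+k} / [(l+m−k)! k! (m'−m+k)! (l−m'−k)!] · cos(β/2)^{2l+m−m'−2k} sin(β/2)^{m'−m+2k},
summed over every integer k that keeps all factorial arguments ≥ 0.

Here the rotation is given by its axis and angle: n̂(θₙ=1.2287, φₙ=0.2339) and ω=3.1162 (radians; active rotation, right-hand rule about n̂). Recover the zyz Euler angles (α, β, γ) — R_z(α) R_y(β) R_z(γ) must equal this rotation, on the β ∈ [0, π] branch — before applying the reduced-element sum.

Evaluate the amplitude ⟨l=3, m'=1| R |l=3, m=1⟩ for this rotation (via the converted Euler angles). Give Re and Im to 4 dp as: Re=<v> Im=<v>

Axis–angle → zyz. n̂ = (sinθₙcosφₙ, sinθₙsinφₙ, cosθₙ) = (+0.916401, +0.218343, +0.335463), ω = 3.1162.
R = I cosω + sinω [n̂]ₓ + (1−cosω) n̂n̂ᵀ gives
  R = [+0.679634, +0.391597, +0.620281; +0.408632, -0.904346, +0.123201; +0.609194, +0.169735, -0.774643]
β = atan2(√(R₁₃²+R₂₃²), R₃₃) = 2.456947; α = atan2(R₂₃, R₁₃) mod 2π = 0.196069; γ = atan2(R₃₂, −R₃₁) mod 2π = 2.869861
D^3_{1,1}(0.1961,2.4569,2.8699) = e^{-i·1·0.1961}·d^3_{1,1}(2.4569)·e^{-i·1·2.8699}. Compute d first:
c=cos(2.456947/2)=0.335676, s=sin(2.456947/2)=0.941978; N=√[24·2·24·2]=48.000000
Admissible k: 0..2 (factorial args all ≥0)
  k=0: (−1)^0·48.0000/(48)·0.3357^6·0.9420^0 = +0.001431
  k=1: (−1)^1·48.0000/(6)·0.3357^4·0.9420^2 = -0.090126
  k=2: (−1)^2·48.0000/(8)·0.3357^2·0.9420^4 = +0.532297
d^3_{1,1}(2.4569) = +0.001431 -0.090126 +0.532297 = +0.443601
Phases: e^{-i·(1)·0.1961}=+0.980840-0.194815i, e^{-i·(1)·2.8699}=-0.963308-0.268400i ⇒ D=-0.442332-0.033532i

Re=-0.4423 Im=-0.0335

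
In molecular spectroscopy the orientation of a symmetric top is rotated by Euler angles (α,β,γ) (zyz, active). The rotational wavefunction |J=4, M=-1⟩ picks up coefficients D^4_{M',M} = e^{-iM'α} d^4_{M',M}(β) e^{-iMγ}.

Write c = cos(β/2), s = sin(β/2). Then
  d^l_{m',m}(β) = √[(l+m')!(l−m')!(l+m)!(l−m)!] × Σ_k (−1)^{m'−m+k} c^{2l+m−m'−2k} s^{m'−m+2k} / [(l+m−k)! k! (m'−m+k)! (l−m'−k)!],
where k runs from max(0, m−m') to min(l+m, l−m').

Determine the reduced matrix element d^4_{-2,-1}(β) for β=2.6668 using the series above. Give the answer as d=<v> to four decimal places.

d=0.1457

d^4_{-2,-1}(β=2.6668) via the finite sum:
Half-angle: c=0.235173, s=0.971954. N=√(2·720·6·120)=1018.233765
The bounds max(0,m−m')=1 and min(l+m,l−m')=3 give 3 terms
  k=1: (−1)^0·1018.2338/(240)·0.2352^7·0.9720^1 = +0.000164
  k=2: (−1)^1·1018.2338/(48)·0.2352^5·0.9720^3 = -0.014011
  k=3: (−1)^2·1018.2338/(72)·0.2352^3·0.9720^5 = +0.159553
d^4_{-2,-1}(2.6668) = +0.000164 -0.014011 +0.159553 = +0.145705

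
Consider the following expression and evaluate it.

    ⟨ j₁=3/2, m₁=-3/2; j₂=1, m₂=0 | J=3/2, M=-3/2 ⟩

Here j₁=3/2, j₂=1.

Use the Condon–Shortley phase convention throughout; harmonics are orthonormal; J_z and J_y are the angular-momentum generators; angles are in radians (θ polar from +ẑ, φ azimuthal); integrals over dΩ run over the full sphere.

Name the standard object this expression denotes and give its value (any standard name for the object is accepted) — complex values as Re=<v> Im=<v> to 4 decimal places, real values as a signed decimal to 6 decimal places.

This is a Clebsch–Gordan (vector-coupling) coefficient.
√[4·1!2!1!/5! · 0!3!1!1!0!3!] = √(12/5)
  +(−1)^1/∏(1,0,2,0,0,1)! = -1/2  (running -1/2)
⟨..|..⟩ = √(12/5)·(-1/2) = -0.774597

Clebsch–Gordan coefficient, −√(3/5) ≈ -0.774597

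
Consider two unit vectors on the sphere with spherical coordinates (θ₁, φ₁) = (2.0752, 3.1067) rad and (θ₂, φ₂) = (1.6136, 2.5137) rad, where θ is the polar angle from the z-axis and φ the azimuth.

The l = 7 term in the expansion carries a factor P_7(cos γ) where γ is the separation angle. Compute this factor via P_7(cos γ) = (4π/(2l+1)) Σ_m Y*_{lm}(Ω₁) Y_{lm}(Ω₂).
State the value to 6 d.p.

-0.017970

Addition theorem: P_7(cos γ) = (4π/15) Σ_m Y*_{lm}(Ω₁) Y_{lm}(Ω₂), m = −7…7:
  m=-7: Y*=-0.19124 + 0.04766j  Y=0.15494 + 0.47207j  product -0.05213 - 0.08289j
  m=-6: Y*=-0.39821 + 0.08461j  Y=0.06453 + 0.04664j  product -0.02964 - 0.01311j
  m=-5: Y*=-0.37842 + 0.06670j  Y=-0.35656 + 0.00076j  product 0.13488 - 0.02407j
  m=-4: Y*=-0.00750 + 0.00105j  Y=-0.07524 + 0.05486j  product 0.00051 - 0.00049j
  m=-3: Y*=0.34066 - 0.03579j  Y=0.09779 - 0.30228j  product 0.02249 - 0.10648j
  m=-2: Y*=0.16714 - 0.01168j  Y=-0.03064 - 0.09403j  product -0.00622 - 0.01536j
  m=-1: Y*=-0.27908 + 0.00974j  Y=0.24554 + 0.17823j  product -0.07026 - 0.04735j
  m=+0: Y*=-0.20573 + 0.00000j  Y=0.10059 + 0.00000j  product -0.02069 + 0.00000j
  m=+1: Y*=0.27908 + 0.00974j  Y=-0.24554 + 0.17823j  product -0.07026 + 0.04735j
  m=+2: Y*=0.16714 + 0.01168j  Y=-0.03064 + 0.09403j  product -0.00622 + 0.01536j
  m=+3: Y*=-0.34066 - 0.03579j  Y=-0.09779 - 0.30228j  product 0.02249 + 0.10648j
  m=+4: Y*=-0.00750 - 0.00105j  Y=-0.07524 - 0.05486j  product 0.00051 + 0.00049j
  m=+5: Y*=0.37842 + 0.06670j  Y=0.35656 + 0.00076j  product 0.13488 + 0.02407j
  m=+6: Y*=-0.39821 - 0.08461j  Y=0.06453 - 0.04664j  product -0.02964 + 0.01311j
  m=+7: Y*=0.19124 + 0.04766j  Y=-0.15494 + 0.47207j  product -0.05213 + 0.08289j
Σ over m = -0.02145 + 0.00000j; ×(4π/15) → -0.01797 + 0.00000j. Real part: -0.017970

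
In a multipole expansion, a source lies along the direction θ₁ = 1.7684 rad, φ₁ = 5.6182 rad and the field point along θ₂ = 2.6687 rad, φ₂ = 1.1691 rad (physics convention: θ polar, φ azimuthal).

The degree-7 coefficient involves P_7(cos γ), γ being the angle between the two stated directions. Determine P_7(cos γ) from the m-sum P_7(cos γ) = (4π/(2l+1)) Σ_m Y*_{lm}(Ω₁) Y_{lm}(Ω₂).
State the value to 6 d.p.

-0.124144

Term-by-term m-sum for l=7 (normalisation 4π/15 = 0.837758):
  [-7]  conj(Y_{7,-7})(Ω₁) = -0.025040+0.435054i ; Y_{7,-7}(Ω₂) = -0.000658-0.001924i ; Δ = +0.000853-0.000238i
  [-6]  conj(Y_{7,-6})(Ω₁) = +0.215867-0.244898i ; Y_{7,-6}(Ω₂) = -0.011067+0.009932i ; Δ = +0.000043+0.004854i
  [-5]  conj(Y_{7,-5})(Ω₁) = +0.163167-0.030254i ; Y_{7,-5}(Ω₂) = +0.060601+0.028359i ; Δ = +0.010746+0.002794i
  [-4]  conj(Y_{7,-4})(Ω₁) = -0.294947-0.154172i ; Y_{7,-4}(Ω₂) = +0.007388-0.205197i ; Δ = -0.033815+0.059383i
  [-3]  conj(Y_{7,-3})(Ω₁) = -0.028703-0.063562i ; Y_{7,-3}(Ω₂) = -0.395507+0.151453i ; Δ = +0.020979+0.020792i
  [-2]  conj(Y_{7,-2})(Ω₁) = -0.077288+0.314700i ; Y_{7,-2}(Ω₂) = +0.353938+0.366911i ; Δ = -0.142822+0.083027i
  [-1]  conj(Y_{7,-1})(Ω₁) = -0.025019+0.019618i ; Y_{7,-1}(Ω₂) = +0.052735-0.124142i ; Δ = +0.001116+0.004140i
  [+0]  conj(Y_{7,0})(Ω₁) = +0.319914-0.000000i ; Y_{7,0}(Ω₂) = +0.430154+0.000000i ; Δ = +0.137612+0.000000i
  [+1]  conj(Y_{7,1})(Ω₁) = +0.025019+0.019618i ; Y_{7,1}(Ω₂) = -0.052735-0.124142i ; Δ = +0.001116-0.004140i
  [+2]  conj(Y_{7,2})(Ω₁) = -0.077288-0.314700i ; Y_{7,2}(Ω₂) = +0.353938-0.366911i ; Δ = -0.142822-0.083027i
  [+3]  conj(Y_{7,3})(Ω₁) = +0.028703-0.063562i ; Y_{7,3}(Ω₂) = +0.395507+0.151453i ; Δ = +0.020979-0.020792i
  [+4]  conj(Y_{7,4})(Ω₁) = -0.294947+0.154172i ; Y_{7,4}(Ω₂) = +0.007388+0.205197i ; Δ = -0.033815-0.059383i
  [+5]  conj(Y_{7,5})(Ω₁) = -0.163167-0.030254i ; Y_{7,5}(Ω₂) = -0.060601+0.028359i ; Δ = +0.010746-0.002794i
  [+6]  conj(Y_{7,6})(Ω₁) = +0.215867+0.244898i ; Y_{7,6}(Ω₂) = -0.011067-0.009932i ; Δ = +0.000043-0.004854i
  [+7]  conj(Y_{7,7})(Ω₁) = +0.025040+0.435054i ; Y_{7,7}(Ω₂) = +0.000658-0.001924i ; Δ = +0.000853+0.000238i
Total Σ_m = -0.148186-0.000000i. Multiply by 0.837758: -0.124144-0.000000i. P_7(cos γ) = -0.124144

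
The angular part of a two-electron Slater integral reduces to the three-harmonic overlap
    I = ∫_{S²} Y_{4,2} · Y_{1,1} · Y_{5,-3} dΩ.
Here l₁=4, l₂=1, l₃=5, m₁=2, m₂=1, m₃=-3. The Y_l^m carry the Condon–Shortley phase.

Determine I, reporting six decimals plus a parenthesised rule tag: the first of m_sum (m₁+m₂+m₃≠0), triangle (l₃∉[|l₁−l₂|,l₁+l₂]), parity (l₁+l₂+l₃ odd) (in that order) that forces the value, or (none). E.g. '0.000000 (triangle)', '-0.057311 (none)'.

Rules hold: Σm=0, L=10 even, 3≤5≤5.
N = 9·3·11 = 297
Δ = 0!·8!·2!/11! = 1/495
Racah Σ t=0..0: t=0:+1/576 = 1/576
⇒ 3j(4 1 5; 0 0 0)² = 5/99, sgn -1
Racah Σ t=0..0: t=0:+1/2880 = 1/2880
⇒ 3j(4 1 5; 2 1 -3)² = 28/495, sgn +1
4πI² = N·(3j₀)²·(3jₘ)² = 28/33
I = -1·√(0.848485/4π) = -0.25984664
No selection rule forces the value: the integral is nonzero (none).

-0.259847 (none)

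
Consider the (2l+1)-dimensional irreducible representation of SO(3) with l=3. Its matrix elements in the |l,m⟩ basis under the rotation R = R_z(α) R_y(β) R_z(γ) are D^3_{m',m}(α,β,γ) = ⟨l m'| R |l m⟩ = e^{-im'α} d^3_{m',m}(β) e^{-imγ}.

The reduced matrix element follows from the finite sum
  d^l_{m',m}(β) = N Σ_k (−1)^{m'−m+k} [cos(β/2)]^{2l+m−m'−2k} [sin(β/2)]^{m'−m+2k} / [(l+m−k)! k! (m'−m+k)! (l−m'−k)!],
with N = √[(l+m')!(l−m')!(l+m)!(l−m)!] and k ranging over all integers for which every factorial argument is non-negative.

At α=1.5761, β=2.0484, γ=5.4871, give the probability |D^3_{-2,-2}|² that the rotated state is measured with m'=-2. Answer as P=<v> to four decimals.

P=0.0608

D^3_{-2,-2}(1.5761,2.0484,5.4871) = e^{-i·-2·1.5761}·d^3_{-2,-2}(2.0484)·e^{-i·-2·5.4871}. Compute d first:
c=cos(2.048400/2)=0.519782, s=sin(2.048400/2)=0.854299; N=√[1·120·1·120]=120.000000
k: max(0,(-2)−(-2))=0 … min(3+(-2),3−(-2))=1
  k=0: (−1)^0·120.0000/(120)·0.5198^6·0.8543^0 = +0.019721
  k=1: (−1)^1·120.0000/(24)·0.5198^4·0.8543^2 = -0.266364
d^3_{-2,-2}(2.0484) = +0.019721 -0.266364 = -0.246643
|D^3_{-2,-2}|² = |d^3_{-2,-2}(β)|² = (-0.246643)² = 0.060833 (the z-rotation phases have unit modulus)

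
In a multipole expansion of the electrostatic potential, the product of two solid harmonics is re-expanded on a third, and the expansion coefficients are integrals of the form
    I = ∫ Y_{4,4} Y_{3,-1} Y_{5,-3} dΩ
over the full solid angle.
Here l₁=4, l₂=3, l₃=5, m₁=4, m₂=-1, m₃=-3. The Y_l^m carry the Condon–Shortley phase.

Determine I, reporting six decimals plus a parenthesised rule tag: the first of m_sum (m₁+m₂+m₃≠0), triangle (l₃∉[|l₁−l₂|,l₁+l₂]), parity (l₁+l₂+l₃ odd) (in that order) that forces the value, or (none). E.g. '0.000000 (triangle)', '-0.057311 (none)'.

Rules hold: Σm=0, L=12 even, 1≤5≤7.
N = 9·7·11 = 693
Δ = 2!·6!·4!/13! = 1/180180
Racah Σ t=0..2: t=0:+1/576 t=1:−1/144 t=2:+1/576 = -1/288
⇒ 3j(4 3 5; 0 0 0)² = 20/1001, sgn +1
Racah Σ t=0..0: t=0:+1/5760 = 1/5760
⇒ 3j(4 3 5; 4 -1 -3)² = 56/2145, sgn +1
4πI² = N·(3j₀)²·(3jₘ)² = 672/1859
I = +1·√(0.361485/4π) = 0.16960553
No selection rule forces the value: the integral is nonzero (none).

0.169606 (none)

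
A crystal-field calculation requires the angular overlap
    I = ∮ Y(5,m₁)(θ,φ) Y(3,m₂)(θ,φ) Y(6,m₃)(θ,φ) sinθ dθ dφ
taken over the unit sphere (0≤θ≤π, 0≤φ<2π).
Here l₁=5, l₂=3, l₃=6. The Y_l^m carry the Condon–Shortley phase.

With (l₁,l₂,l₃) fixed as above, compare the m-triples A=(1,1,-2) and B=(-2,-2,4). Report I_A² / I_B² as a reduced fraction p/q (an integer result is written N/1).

Same 5,3,6: normalisation and zero-m 3j drop out of the ratio.
A: Δ: 2! 8! 4! / 15! → 1/675675; sum: t=0:+1/27648 t=1:−1/4320 t=2:+1/11520 = -1/9216; 3j²(5 3 6; 1 1 -2) = Δ·Π!·Σ² = 2/143  (sign -1)
B: Δ: 2! 8! 4! / 15! → 1/675675; sum: t=0:+1/60480 t=1:−1/34560 = -1/80640; 3j²(5 3 6; -2 -2 4) = Δ·Π!·Σ² = 6/1001  (sign -1)
I_A²/I_B² = (2/143)/(6/1001) = 7/3

7/3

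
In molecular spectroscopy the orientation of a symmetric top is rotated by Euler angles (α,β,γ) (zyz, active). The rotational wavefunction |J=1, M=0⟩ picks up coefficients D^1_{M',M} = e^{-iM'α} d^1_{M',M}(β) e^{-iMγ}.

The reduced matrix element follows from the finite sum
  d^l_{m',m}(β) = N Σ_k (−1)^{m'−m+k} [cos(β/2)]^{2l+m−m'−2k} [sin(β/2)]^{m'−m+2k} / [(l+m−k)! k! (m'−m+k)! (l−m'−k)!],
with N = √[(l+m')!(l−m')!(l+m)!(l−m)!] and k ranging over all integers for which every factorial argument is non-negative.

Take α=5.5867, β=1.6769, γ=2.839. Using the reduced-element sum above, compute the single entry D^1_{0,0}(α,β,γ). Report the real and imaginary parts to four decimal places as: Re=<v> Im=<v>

Re=-0.1059 Im=0.0000

D^1_{0,0}(5.5867,1.6769,2.8390) = e^{-i·0·5.5867}·d^1_{0,0}(1.6769)·e^{-i·0·2.8390}. Compute d first:
c=cos(1.676900/2)=0.668616, s=sin(1.676900/2)=0.743608; N=√[1·1·1·1]=1.000000
Admissible k: 0..1 (factorial args all ≥0)
  k=0: (−1)^0·1.0000/(1)·0.6686^2·0.7436^0 = +0.447048
  k=1: (−1)^1·1.0000/(1)·0.6686^0·0.7436^2 = -0.552952
d^1_{0,0}(1.6769) = +0.447048 -0.552952 = -0.105905
Attach z-rotation phases: D = e^{-i(0)(5.5867)}·(-0.105905)·e^{-i(0)(2.8390)} = -0.105905+0.000000i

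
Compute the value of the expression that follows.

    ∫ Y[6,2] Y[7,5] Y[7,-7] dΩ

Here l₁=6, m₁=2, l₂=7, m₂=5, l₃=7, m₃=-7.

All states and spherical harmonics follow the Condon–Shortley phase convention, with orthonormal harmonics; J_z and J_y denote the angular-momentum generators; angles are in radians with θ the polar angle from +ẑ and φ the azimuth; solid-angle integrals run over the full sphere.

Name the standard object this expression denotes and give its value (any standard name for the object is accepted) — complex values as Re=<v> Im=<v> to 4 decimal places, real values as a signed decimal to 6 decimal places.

This is a Gaunt coefficient — the integral of a triple product of spherical harmonics over the sphere.
Checks pass: Σm=0; 20 even; l₃=7∈[1,13].
(2·6+1)(2·7+1)(2·7+1) = 2925
Δ: 6! 6! 8! / 21! → 1/2444321880
sum: t=0:+1/2612736000 t=1:−1/20736000 t=2:+1/1658880 t=3:−1/746496 t=4:+1/1658880 t=5:−1/20736000 t=6:+1/2612736000 = -1/4354560
3j²(6 7 7; 0 0 0) = Δ·Π!·Σ² = 1000/138567  (sign +1)
sum: t=4:+1/1393459200 = 1/1393459200
3j²(6 7 7; 2 5 -7) = Δ·Π!·Σ² = 11/646  (sign +1)
combine: 4πI² = 2925·1000/138567·11/646 = 37500/104329
take √, sign +1: I = 0.16912514

Gaunt coefficient, +0.169125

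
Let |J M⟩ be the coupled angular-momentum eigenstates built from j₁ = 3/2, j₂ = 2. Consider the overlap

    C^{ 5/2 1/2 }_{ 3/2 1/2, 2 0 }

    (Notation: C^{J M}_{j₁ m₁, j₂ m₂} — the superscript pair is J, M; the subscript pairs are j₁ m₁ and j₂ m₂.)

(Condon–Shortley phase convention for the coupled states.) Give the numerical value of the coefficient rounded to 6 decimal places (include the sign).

triangle: 1!×2!×3!/7! = 12/5040
(j±m)!: 2!×1!×2!×2!×3!×2! = 96
prefactor² = (2J+1)×Δ×N² = 48/35
  k=0: +1/(0!×1!×1!×2!×1!×1!) = 1/2
  k=1: −1/(1!×0!×0!×1!×2!×2!) = -1/4
Σ = 1/4  ⇒  CG² = 48/35×(1/4)² = 3/35
CG = +√(3/35) = +0.292770

+0.292770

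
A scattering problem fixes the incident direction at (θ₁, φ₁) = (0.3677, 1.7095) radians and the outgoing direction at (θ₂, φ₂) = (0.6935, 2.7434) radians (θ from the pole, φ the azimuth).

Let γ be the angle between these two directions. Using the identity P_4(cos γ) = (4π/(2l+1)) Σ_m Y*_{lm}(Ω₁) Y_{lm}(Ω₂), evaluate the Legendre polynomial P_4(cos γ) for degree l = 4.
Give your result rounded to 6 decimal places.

Expand P_4 via completeness: Σ_{m} conj(Y_{4,m}) at Ω₁ times Y_{4,m} at Ω₂ —
  m=-4: (0.00628 + 0.00389j) × (-0.00162 + 0.07387j) = -0.00030 + 0.00046j  (running Σ = -0.00030 + 0.00046j)
  m=-3: (0.02193 - 0.04962j) × (-0.09237 - 0.23384j) = -0.01363 - 0.00054j  (running Σ = -0.01393 - 0.00009j)
  m=-2: (-0.21184 - 0.06032j) × (0.30012 + 0.30678j) = -0.04507 - 0.08309j  (running Σ = -0.05900 - 0.08318j)
  m=-1: (-0.06792 + 0.48651j) × (-0.24431 - 0.10277j) = 0.06659 - 0.11188j  (running Σ = 0.00759 - 0.19506j)
  m=0: (0.36133 + 0.00000j) × (-0.26455 + 0.00000j) = -0.09559 + 0.00000j  (running Σ = -0.08800 - 0.19506j)
  m=1: (0.06792 + 0.48651j) × (0.24431 - 0.10277j) = 0.06659 + 0.11188j  (running Σ = -0.02140 - 0.08318j)
  m=2: (-0.21184 + 0.06032j) × (0.30012 - 0.30678j) = -0.04507 + 0.08309j  (running Σ = -0.06648 - 0.00009j)
  m=3: (-0.02193 - 0.04962j) × (0.09237 - 0.23384j) = -0.01363 + 0.00054j  (running Σ = -0.08010 + 0.00046j)
  m=4: (0.00628 - 0.00389j) × (-0.00162 - 0.07387j) = -0.00030 - 0.00046j  (running Σ = -0.08040 - 0.00000j)
Total Σ_m = -0.08040 - 0.00000j. Multiply by 1.396263: -0.11226 - 0.00000j. P_4(cos γ) = -0.112263

-0.112263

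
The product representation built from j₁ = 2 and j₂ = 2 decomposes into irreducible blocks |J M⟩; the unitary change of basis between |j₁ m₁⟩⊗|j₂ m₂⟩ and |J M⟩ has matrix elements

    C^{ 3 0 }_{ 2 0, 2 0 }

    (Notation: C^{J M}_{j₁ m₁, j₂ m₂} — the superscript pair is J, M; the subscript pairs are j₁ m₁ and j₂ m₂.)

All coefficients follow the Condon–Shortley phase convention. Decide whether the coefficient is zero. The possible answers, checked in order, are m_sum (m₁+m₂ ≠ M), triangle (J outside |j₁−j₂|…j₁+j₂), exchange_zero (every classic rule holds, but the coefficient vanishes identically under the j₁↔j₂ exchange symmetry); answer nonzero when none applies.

exchange_zero

m-sum: m₁+m₂ = 0+0 = 0, M = 0  ✓
triangle: |j₁−j₂| = 0 ≤ J = 3 ≤ j₁+j₂ = 4  ✓
exchange: j₁=j₂ and m₁=m₂, and (−1)^(j₁+j₂−J) = (−1)^1 = −1 forces ⟨j₁m₁;j₂m₂|JM⟩ = −⟨j₂m₂;j₁m₁|JM⟩ = −⟨j₁m₁;j₂m₂|JM⟩ ⇒ the coefficient vanishes identically
Racah sum check: Σ_k collapses to 0 ⇒ CG = 0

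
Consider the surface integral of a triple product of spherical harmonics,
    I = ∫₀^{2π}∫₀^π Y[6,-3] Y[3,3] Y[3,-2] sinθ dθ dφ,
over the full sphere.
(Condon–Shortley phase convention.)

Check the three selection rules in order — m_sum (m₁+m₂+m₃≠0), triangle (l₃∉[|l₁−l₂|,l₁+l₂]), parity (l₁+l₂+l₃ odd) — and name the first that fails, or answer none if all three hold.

m_sum

azimuthal sum: -3 + 3 − 2 = -2  ✗
3 ≤ 3 ≤ 9 (triangle on l)
L = 6 + 3 + 3 = 12 (even)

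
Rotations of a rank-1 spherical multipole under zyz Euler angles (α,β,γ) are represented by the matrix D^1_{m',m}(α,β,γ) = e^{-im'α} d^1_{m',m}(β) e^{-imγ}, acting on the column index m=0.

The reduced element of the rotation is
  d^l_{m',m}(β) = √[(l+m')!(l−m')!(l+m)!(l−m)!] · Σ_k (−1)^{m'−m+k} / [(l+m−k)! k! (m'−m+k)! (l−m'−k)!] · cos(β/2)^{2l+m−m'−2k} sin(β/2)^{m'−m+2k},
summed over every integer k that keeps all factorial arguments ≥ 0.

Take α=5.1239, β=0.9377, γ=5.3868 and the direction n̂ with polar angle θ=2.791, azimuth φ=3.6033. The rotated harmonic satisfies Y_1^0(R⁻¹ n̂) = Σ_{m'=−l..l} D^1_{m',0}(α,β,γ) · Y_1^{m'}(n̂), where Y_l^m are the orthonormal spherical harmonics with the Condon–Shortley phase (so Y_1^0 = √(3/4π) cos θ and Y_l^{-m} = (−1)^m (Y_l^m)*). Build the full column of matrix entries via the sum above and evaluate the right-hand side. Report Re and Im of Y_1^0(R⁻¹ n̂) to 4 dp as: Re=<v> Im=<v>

Re=-0.2647 Im=0.0000

Need the full column D^1_{m',0} for m'=−1..1 at α=5.1239, β=0.9377, γ=5.3868.
cos(β/2)=0.892089, sin(β/2)=0.451861
d^1_{-1,0}: single k=1 term ⇒ +0.570069;  D = +0.228025-0.522478i
d^1_{0,0}: k∈[0..1] ⇒ +0.795822 -0.204178 = +0.591644;  D = +0.591644+0.000000i
d^1_{1,0}: single k=0 term ⇒ -0.570069;  D = -0.228025-0.522478i
Y_1^{m'}(θ=2.791,φ=3.6033) and Σ D·Y over m':
  (+0.2280-0.5225i)·(-0.1062+0.0529i)  (+0.5916+0.0000i)·(-0.4589+0.0000i)  (-0.2280-0.5225i)·(+0.1062+0.0529i)
Y_1^0(R⁻¹ n̂) = -0.264706+0.000000i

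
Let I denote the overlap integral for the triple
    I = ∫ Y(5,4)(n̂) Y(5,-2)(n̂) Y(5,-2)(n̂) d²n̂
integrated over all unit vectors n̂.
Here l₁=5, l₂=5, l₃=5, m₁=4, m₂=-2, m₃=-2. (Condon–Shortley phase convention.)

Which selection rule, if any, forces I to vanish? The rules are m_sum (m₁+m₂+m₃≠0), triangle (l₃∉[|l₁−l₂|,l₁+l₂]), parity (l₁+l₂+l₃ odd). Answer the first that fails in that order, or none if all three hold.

parity

azimuthal sum: 4 − 2 − 2 = 0  ✓
0 ≤ 5 ≤ 10 (triangle on l)  ✓
L = 5 + 5 + 5 = 15 (odd)  ✗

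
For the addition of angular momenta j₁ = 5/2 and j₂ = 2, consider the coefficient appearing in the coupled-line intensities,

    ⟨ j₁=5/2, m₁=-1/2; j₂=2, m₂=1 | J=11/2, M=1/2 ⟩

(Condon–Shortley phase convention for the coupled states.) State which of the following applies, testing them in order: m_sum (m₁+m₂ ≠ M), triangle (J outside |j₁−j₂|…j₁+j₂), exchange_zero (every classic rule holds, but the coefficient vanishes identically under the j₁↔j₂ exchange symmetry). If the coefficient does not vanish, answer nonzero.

triangle

m-sum: m₁+m₂ = -1/2+1 = 1/2, M = 1/2  ✓
triangle: need |j₁−j₂| ≤ J ≤ j₁+j₂, i.e. J ∈ [1/2, 9/2]; J = 11/2 is outside ✗ ⇒ coefficient is 0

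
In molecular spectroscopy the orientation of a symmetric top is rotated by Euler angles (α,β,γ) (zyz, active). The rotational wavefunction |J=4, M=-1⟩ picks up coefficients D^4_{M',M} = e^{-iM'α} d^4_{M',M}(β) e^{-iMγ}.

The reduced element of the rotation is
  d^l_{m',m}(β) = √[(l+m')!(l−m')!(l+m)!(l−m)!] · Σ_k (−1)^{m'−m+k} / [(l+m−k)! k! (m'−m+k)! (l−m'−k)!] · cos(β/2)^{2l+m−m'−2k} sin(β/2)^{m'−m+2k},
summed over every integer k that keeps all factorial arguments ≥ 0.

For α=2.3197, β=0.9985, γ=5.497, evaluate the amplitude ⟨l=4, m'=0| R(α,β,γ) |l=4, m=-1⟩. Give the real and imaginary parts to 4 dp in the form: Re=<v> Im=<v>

First d^4_{0,-1}(β=0.9985), then the phase factors e^{-i(0)α} and e^{-i(-1)γ}:
With c≡cos(β/2)=0.877942 and s≡sin(β/2)=0.478767, N=[24·24·6·120]^{1/2}=643.987578
k∈{0,1,2,3} keeps every argument non-negative
  k=0: (−1)^1·643.9876/(144)·0.8779^7·0.4788^1 = -0.860795
  k=1: (−1)^2·643.9876/(24)·0.8779^5·0.4788^3 = +1.535919
  k=2: (−1)^3·643.9876/(24)·0.8779^3·0.4788^5 = -0.456757
  k=3: (−1)^4·643.9876/(144)·0.8779^1·0.4788^7 = +0.022639
d^4_{0,-1}(0.9985) = -0.860795 +1.535919 -0.456757 +0.022639 = +0.241005
D = (+1.000000+0.000000i)·(+0.241005)·(+0.706550-0.707663i) = +0.170282-0.170551i

Re=0.1703 Im=-0.1706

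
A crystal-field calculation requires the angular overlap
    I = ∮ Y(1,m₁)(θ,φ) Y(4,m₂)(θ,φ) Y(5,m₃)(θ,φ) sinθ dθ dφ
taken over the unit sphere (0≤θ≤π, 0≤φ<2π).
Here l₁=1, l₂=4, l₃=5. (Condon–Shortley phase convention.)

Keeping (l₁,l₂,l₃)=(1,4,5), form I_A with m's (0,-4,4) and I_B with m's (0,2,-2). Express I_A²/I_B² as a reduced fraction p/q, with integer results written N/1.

3/7

Shared (l₁,l₂,l₃)=(1,4,5): N and (l;000)² cancel in I_A²/I_B².
A: Δ = 0!·2!·8!/11! = 1/495; Racah Σ t=0..0: t=0:+1/40320 = 1/40320; ⇒ 3j(1 4 5; 0 -4 4)² = 1/55, sgn -1
B: Δ = 0!·2!·8!/11! = 1/495; Racah Σ t=0..0: t=0:+1/1440 = 1/1440; ⇒ 3j(1 4 5; 0 2 -2)² = 7/165, sgn -1
I_A²/I_B² = (1/55)/(7/165) = 3/7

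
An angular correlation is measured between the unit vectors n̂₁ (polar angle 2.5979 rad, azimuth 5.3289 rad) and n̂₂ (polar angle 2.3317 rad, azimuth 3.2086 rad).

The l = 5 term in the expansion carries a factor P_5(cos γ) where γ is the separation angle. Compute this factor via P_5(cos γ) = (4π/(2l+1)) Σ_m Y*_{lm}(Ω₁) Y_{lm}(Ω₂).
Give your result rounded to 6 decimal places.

Expand P_5 via completeness: Σ_{m} conj(Y_{5,m}) at Ω₁ times Y_{5,m} at Ω₂ —
  m=-5: (+0.001014+0.017163i) × (-0.087323+0.030403i) = -0.000610-0.001468i  (running Σ = -0.000610-0.001468i)
  m=-4: (+0.070191-0.056246i) × (-0.268472+0.073733i) = -0.014697+0.020276i  (running Σ = -0.015308+0.018808i)
  m=-3: (-0.257439-0.073676i) × (-0.422276+0.086049i) = +0.115050+0.008959i  (running Σ = +0.099742+0.027767i)
  m=-2: (+0.153984+0.438407i) × (-0.259108+0.034934i) = -0.055213-0.108215i  (running Σ = +0.044529-0.080448i)
  m=-1: (+0.192647-0.271849i) × (+0.210326-0.014115i) = +0.036682-0.059896i  (running Σ = +0.081211-0.140344i)
  m=0: (+0.247630-0.000000i) × (+0.325878+0.000000i) = +0.080697+0.000000i  (running Σ = +0.161908-0.140344i)
  m=1: (-0.192647-0.271849i) × (-0.210326-0.014115i) = +0.036682+0.059896i  (running Σ = +0.198590-0.080448i)
  m=2: (+0.153984-0.438407i) × (-0.259108-0.034934i) = -0.055213+0.108215i  (running Σ = +0.143376+0.027767i)
  m=3: (+0.257439-0.073676i) × (+0.422276+0.086049i) = +0.115050-0.008959i  (running Σ = +0.258426+0.018808i)
  m=4: (+0.070191+0.056246i) × (-0.268472-0.073733i) = -0.014697-0.020276i  (running Σ = +0.243729-0.001468i)
  m=5: (-0.001014+0.017163i) × (+0.087323+0.030403i) = -0.000610+0.001468i  (running Σ = +0.243119-0.000000i)
Σ over m = +0.243119-0.000000i; ×(4π/11) → +0.277738-0.000000i. Real part: 0.277738

0.277738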